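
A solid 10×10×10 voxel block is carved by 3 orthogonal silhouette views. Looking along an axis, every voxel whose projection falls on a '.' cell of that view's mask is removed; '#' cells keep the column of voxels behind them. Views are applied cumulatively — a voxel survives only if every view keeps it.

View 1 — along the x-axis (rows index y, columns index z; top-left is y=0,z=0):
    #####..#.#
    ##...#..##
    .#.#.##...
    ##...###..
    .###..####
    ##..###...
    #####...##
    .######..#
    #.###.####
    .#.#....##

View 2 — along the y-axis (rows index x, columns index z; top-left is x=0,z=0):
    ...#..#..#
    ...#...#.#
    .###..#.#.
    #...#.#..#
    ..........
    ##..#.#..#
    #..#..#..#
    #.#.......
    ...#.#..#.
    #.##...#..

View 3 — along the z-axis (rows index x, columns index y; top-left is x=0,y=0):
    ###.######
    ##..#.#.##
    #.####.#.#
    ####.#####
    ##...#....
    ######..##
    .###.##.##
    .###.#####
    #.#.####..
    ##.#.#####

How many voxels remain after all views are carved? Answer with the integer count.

voxel count = 155

before carving: 1000 voxels (10×10×10)
V1 x: intersect with YZ mask (59 set) -- 590 left
V2 y: intersect with XZ mask (33 set) -- 203 left
V3 z: intersect with XY mask (71 set) -- 155 left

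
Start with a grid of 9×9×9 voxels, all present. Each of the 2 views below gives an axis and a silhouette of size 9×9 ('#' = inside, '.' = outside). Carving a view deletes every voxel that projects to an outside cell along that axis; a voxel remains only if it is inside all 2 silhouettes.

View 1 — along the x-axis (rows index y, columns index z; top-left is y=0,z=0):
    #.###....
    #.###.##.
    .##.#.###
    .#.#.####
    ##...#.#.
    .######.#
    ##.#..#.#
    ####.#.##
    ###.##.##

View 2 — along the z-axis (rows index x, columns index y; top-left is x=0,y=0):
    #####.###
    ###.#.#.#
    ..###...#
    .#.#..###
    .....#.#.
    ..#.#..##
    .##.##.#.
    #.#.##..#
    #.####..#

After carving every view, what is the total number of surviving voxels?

remaining voxels: 261

start: 9×9×9 = 729 voxels
V1 x: intersect with YZ mask (52 set) -- 468 left
V2 z: intersect with XY mask (45 set) -- 261 left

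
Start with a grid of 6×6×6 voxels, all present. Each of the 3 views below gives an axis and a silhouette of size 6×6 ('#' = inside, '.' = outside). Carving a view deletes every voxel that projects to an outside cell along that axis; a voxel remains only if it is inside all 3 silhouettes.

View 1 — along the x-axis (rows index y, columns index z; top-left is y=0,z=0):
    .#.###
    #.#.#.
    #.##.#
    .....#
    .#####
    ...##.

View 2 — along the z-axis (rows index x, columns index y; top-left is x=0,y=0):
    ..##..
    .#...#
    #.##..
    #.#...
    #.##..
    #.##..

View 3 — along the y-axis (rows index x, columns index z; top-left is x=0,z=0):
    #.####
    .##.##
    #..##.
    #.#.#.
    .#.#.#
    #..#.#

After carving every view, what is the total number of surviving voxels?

before carving: 216 voxels (6×6×6)
carve view 1 (along x, YZ-mask fill 19/36): 114 voxels remain
carve view 2 (along z, XY-mask fill 15/36): 45 voxels remain
carve view 3 (along y, XZ-mask fill 21/36): 27 voxels remain

27 voxels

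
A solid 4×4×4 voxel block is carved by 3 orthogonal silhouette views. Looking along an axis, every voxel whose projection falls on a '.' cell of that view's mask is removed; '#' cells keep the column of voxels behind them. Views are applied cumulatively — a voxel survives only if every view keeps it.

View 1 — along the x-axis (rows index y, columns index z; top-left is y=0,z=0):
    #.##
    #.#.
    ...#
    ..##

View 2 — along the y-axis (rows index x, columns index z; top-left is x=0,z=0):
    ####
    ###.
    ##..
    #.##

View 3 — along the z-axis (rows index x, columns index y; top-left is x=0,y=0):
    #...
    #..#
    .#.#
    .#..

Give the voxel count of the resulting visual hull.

remaining voxels: 9

full grid |V| = 64
V1 x: intersect with YZ mask (8 set) -- 32 left
V2 y: intersect with XZ mask (12 set) -- 23 left
V3 z: intersect with XY mask (6 set) -- 9 left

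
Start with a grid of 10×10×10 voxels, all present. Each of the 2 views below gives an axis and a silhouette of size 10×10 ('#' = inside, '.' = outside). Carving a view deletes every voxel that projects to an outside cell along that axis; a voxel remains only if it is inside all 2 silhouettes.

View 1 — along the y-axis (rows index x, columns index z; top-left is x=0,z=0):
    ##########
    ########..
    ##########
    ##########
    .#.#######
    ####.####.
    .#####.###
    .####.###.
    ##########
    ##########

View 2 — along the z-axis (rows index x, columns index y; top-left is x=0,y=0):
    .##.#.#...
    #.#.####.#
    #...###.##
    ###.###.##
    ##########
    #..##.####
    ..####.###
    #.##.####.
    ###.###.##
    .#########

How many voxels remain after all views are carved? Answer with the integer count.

full grid |V| = 1000
carve view 1 (along y, XZ-mask fill 89/100): 890 voxels remain
carve view 2 (along z, XY-mask fill 73/100): 647 voxels remain

647 voxels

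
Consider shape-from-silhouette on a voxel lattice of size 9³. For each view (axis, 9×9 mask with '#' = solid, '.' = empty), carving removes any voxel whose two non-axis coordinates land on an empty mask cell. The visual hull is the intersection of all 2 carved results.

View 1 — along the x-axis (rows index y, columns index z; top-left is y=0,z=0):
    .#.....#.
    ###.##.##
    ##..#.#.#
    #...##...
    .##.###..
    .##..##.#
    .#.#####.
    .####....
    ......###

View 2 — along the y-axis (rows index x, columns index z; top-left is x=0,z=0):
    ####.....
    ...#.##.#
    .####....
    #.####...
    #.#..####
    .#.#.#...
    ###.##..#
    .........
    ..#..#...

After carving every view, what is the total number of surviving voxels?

voxel count = 148

start: 9×9×9 = 729 voxels
  1. axis=0 (YZ plane), |mask|=40  ⇒  voxels=360
  2. axis=1 (XZ plane), |mask|=34  ⇒  voxels=148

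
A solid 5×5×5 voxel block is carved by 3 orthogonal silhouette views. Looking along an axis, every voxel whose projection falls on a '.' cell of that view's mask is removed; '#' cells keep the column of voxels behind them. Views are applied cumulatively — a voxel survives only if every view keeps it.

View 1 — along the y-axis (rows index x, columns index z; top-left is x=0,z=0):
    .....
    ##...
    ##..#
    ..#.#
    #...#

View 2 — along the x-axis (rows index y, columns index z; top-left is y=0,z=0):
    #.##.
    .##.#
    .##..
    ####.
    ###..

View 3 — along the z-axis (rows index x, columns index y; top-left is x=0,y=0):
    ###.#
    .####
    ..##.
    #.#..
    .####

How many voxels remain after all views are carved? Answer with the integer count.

initial block: 5^3 = 125
after view 1 [y-axis, 9 of 25 cells solid] → remaining = 45
after view 2 [x-axis, 15 of 25 cells solid] → remaining = 25
after view 3 [z-axis, 16 of 25 cells solid] → remaining = 14

remaining voxels: 14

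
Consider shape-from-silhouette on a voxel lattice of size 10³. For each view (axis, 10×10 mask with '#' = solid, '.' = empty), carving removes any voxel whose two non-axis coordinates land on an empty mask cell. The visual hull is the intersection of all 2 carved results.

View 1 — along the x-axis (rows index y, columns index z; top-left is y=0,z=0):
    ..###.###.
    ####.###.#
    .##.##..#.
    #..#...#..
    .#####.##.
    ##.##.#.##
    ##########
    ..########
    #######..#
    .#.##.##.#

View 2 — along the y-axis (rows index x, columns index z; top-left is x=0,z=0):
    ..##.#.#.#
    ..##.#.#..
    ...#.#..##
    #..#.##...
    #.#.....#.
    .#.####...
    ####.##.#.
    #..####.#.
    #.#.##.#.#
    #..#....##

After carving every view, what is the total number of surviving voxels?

remaining voxels: 326

initial block: 10^3 = 1000
after view 1 [x-axis, 68 of 100 cells solid] → remaining = 680
after view 2 [y-axis, 48 of 100 cells solid] → remaining = 326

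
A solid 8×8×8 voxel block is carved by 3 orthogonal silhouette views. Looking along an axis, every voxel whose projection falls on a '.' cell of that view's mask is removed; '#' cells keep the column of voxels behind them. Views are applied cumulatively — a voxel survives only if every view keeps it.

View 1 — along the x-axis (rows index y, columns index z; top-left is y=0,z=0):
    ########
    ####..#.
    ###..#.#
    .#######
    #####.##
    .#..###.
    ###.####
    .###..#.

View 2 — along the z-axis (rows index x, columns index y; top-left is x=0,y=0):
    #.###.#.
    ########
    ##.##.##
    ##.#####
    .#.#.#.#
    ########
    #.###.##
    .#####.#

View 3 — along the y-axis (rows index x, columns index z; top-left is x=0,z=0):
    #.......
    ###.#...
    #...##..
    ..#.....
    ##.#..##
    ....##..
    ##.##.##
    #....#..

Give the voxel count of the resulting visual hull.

before carving: 512 voxels (8×8×8)
[1] x-view keeps 47 columns → grid now 376
[2] z-view keeps 50 columns → grid now 298
[3] y-view keeps 24 columns → grid now 103

103 voxels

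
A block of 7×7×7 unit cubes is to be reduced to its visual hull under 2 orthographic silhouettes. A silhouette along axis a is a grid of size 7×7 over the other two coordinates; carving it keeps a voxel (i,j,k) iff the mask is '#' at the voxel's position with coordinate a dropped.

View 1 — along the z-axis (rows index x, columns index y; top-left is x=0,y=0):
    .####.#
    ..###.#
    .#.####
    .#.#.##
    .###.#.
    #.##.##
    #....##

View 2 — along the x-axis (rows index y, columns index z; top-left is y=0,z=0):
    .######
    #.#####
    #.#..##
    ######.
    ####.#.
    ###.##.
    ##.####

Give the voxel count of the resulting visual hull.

before carving: 343 voxels (7×7×7)
after view 1 [z-axis, 30 of 49 cells solid] → remaining = 210
after view 2 [x-axis, 38 of 49 cells solid] → remaining = 164

voxel count = 164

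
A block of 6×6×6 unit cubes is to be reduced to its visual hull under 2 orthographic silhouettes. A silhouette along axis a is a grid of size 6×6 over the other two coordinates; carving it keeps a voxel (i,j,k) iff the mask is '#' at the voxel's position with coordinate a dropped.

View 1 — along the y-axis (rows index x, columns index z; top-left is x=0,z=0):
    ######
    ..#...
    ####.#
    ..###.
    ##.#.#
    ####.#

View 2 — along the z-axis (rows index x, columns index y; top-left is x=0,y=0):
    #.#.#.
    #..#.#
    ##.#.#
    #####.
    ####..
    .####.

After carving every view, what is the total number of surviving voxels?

remaining voxels: 92

initial block: 6^3 = 216
V1 y: intersect with XZ mask (24 set) -- 144 left
V2 z: intersect with XY mask (23 set) -- 92 left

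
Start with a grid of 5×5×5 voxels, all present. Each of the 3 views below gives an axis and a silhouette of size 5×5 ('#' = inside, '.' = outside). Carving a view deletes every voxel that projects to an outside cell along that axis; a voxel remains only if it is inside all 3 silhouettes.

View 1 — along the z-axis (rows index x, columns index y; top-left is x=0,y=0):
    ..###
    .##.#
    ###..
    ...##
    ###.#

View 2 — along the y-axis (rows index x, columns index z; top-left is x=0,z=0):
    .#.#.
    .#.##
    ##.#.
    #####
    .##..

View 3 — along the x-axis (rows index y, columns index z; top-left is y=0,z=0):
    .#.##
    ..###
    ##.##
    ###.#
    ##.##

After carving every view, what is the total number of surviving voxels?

before carving: 125 voxels (5×5×5)
carve view 1 (along z, XY-mask fill 15/25): 75 voxels remain
carve view 2 (along y, XZ-mask fill 15/25): 42 voxels remain
carve view 3 (along x, YZ-mask fill 18/25): 31 voxels remain

|visual hull| = 31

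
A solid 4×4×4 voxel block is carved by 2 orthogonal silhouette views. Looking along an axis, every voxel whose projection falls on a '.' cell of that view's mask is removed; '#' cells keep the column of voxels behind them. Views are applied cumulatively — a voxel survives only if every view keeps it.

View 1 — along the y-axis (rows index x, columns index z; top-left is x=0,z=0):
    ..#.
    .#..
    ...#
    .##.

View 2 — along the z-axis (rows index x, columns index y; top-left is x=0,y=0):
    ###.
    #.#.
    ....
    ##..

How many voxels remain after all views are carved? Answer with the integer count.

remaining voxels: 9

before carving: 64 voxels (4×4×4)
  1. axis=1 (XZ plane), |mask|=5  ⇒  voxels=20
  2. axis=2 (XY plane), |mask|=7  ⇒  voxels=9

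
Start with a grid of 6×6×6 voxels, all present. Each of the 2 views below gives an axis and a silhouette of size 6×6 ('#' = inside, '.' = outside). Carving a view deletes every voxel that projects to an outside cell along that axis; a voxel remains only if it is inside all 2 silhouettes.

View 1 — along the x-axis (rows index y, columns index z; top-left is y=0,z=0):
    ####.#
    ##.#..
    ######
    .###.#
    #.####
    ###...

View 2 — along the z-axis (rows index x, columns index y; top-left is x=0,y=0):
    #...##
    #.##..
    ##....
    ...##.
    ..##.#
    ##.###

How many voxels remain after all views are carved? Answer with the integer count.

78 voxels

full grid |V| = 216
[1] x-view keeps 26 columns → grid now 156
[2] z-view keeps 18 columns → grid now 78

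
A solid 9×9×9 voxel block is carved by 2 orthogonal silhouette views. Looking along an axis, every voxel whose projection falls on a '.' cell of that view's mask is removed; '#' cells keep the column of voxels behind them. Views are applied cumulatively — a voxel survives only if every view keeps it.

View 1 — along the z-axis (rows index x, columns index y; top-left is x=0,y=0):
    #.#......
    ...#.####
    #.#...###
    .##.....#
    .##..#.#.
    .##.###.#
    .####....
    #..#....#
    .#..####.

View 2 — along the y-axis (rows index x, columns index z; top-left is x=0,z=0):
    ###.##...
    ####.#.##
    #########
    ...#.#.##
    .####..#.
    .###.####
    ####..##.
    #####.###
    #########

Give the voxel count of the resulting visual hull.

before carving: 729 voxels (9×9×9)
step 1: project along z, AND mask (37/81) → |grid| = 333
step 2: project along y, AND mask (60/81) → |grid| = 257

257 voxels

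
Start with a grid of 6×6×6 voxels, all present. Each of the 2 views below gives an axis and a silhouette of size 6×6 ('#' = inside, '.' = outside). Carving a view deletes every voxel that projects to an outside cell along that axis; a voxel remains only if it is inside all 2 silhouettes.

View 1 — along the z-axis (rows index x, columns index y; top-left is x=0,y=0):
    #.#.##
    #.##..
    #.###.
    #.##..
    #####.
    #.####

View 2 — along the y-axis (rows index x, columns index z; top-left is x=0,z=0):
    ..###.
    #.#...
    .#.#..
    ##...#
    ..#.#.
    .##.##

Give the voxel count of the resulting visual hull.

|visual hull| = 65

initial block: 6^3 = 216
  1. axis=2 (XY plane), |mask|=24  ⇒  voxels=144
  2. axis=1 (XZ plane), |mask|=16  ⇒  voxels=65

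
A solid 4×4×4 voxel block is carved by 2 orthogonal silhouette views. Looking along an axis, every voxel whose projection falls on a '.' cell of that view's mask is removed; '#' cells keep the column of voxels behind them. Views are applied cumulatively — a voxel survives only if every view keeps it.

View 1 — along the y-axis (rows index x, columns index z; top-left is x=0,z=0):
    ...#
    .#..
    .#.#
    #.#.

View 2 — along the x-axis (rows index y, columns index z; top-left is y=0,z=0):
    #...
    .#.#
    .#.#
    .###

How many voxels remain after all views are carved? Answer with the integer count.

remaining voxels: 14

initial block: 4^3 = 64
V1 y: intersect with XZ mask (6 set) -- 24 left
V2 x: intersect with YZ mask (8 set) -- 14 left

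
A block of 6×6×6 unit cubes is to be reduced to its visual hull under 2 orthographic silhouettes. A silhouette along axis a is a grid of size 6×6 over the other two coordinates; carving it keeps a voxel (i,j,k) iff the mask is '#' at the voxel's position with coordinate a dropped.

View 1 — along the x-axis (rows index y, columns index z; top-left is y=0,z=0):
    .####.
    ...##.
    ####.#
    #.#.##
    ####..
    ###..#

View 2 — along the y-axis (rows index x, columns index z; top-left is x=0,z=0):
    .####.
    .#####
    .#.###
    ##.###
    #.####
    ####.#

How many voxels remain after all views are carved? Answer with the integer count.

full grid |V| = 216
  1. axis=0 (YZ plane), |mask|=23  ⇒  voxels=138
  2. axis=1 (XZ plane), |mask|=28  ⇒  voxels=106

|visual hull| = 106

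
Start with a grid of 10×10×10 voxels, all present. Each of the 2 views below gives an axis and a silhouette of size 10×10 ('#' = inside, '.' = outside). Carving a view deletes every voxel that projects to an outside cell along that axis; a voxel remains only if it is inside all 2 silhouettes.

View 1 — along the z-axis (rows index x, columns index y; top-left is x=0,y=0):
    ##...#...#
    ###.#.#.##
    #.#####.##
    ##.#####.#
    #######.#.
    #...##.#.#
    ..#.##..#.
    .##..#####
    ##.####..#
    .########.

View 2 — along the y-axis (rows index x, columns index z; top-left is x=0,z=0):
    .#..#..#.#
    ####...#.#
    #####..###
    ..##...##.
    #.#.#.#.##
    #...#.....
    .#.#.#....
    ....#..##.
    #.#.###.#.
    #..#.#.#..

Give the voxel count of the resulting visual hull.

before carving: 1000 voxels (10×10×10)
[1] z-view keeps 66 columns → grid now 660
[2] y-view keeps 46 columns → grid now 319

voxel count = 319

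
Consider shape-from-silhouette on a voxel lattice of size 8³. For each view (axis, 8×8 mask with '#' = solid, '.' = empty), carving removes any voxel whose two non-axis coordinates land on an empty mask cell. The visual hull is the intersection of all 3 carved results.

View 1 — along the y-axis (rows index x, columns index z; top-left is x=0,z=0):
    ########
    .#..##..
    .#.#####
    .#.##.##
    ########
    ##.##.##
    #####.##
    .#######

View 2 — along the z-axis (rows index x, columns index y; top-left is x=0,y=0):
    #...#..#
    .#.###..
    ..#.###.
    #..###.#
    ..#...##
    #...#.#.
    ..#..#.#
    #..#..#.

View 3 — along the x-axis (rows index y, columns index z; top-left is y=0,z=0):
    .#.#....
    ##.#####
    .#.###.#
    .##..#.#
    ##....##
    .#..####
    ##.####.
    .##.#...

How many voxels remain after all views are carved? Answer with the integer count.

full grid |V| = 512
  1. axis=1 (XZ plane), |mask|=50  ⇒  voxels=400
  2. axis=2 (XY plane), |mask|=28  ⇒  voxels=169
  3. axis=0 (YZ plane), |mask|=36  ⇒  voxels=96

remaining voxels: 96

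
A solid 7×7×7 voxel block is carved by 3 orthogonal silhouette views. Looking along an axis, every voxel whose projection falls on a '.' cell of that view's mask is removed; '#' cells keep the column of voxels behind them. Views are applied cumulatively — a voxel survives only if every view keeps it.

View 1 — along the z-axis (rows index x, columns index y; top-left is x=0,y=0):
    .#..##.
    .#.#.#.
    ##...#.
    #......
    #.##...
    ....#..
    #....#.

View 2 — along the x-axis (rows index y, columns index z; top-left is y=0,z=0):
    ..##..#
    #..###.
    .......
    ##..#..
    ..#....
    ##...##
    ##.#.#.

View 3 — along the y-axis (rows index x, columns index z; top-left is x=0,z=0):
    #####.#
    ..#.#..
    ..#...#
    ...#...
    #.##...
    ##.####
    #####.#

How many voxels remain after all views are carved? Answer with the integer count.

before carving: 343 voxels (7×7×7)
  1. axis=2 (XY plane), |mask|=16  ⇒  voxels=112
  2. axis=0 (YZ plane), |mask|=19  ⇒  voxels=48
  3. axis=1 (XZ plane), |mask|=26  ⇒  voxels=22

remaining voxels: 22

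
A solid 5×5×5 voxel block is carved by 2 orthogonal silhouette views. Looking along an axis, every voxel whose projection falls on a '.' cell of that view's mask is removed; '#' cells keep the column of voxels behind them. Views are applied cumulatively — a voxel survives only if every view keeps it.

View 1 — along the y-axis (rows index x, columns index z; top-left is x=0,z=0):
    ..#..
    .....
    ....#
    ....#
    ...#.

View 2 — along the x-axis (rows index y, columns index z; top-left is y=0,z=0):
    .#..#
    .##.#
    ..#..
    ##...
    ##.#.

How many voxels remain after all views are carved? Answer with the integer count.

7 voxels

initial block: 5^3 = 125
V1 y: intersect with XZ mask (4 set) -- 20 left
V2 x: intersect with YZ mask (11 set) -- 7 left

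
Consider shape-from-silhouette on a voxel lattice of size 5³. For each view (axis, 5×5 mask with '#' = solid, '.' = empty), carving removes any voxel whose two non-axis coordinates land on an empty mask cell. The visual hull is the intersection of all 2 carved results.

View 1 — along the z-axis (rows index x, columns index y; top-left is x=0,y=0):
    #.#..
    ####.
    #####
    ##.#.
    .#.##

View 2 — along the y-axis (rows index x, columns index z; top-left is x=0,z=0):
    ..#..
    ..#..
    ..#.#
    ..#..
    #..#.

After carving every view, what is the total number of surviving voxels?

full grid |V| = 125
carve view 1 (along z, XY-mask fill 17/25): 85 voxels remain
carve view 2 (along y, XZ-mask fill 7/25): 25 voxels remain

|visual hull| = 25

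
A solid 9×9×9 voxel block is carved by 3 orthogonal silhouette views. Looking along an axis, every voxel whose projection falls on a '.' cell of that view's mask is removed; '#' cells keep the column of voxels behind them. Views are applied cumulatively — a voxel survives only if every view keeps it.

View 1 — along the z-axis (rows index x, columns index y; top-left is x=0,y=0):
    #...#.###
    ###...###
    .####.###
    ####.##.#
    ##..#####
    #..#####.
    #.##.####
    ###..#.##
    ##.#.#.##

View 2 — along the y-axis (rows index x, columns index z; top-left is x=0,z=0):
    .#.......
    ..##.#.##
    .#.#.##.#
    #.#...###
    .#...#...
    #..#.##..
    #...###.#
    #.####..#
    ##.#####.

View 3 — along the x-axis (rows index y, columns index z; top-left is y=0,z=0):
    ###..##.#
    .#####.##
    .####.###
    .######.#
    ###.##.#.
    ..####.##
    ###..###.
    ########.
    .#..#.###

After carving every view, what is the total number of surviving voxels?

voxel count = 182

start: 9×9×9 = 729 voxels
carve view 1 (along z, XY-mask fill 57/81): 513 voxels remain
carve view 2 (along y, XZ-mask fill 40/81): 256 voxels remain
carve view 3 (along x, YZ-mask fill 58/81): 182 voxels remain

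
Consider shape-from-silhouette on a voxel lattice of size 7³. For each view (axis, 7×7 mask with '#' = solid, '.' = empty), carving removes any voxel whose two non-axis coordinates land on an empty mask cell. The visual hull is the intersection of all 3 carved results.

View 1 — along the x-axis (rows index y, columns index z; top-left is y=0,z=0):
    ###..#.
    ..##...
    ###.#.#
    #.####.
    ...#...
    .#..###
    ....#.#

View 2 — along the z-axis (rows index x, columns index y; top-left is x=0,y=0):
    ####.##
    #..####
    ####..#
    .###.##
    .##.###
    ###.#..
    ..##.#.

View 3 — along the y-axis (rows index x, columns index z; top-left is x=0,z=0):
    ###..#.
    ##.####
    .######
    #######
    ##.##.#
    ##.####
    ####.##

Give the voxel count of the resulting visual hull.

before carving: 343 voxels (7×7×7)
[1] x-view keeps 23 columns → grid now 161
[2] z-view keeps 33 columns → grid now 114
[3] y-view keeps 40 columns → grid now 91

|visual hull| = 91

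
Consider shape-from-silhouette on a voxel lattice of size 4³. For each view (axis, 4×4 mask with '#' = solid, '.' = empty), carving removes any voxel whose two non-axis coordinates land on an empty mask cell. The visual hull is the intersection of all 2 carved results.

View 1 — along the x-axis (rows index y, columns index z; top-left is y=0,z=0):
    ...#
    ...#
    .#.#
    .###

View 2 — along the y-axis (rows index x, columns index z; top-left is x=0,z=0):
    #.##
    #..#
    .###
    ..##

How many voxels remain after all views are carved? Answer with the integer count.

before carving: 64 voxels (4×4×4)
[1] x-view keeps 7 columns → grid now 28
[2] y-view keeps 10 columns → grid now 21

|visual hull| = 21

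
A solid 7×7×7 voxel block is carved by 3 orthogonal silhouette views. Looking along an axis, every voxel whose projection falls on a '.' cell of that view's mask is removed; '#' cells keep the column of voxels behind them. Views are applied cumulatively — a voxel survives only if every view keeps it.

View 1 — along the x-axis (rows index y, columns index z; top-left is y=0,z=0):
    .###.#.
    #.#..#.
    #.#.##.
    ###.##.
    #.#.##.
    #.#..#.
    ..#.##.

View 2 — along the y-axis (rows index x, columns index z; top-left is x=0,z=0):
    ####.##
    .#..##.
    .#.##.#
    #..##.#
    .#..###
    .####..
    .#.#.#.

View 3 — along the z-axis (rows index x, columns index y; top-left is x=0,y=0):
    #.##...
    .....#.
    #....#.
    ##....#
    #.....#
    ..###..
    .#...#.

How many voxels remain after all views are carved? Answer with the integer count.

remaining voxels: 30

start: 7×7×7 = 343 voxels
step 1: project along x, AND mask (26/49) → |grid| = 182
step 2: project along y, AND mask (28/49) → |grid| = 89
step 3: project along z, AND mask (16/49) → |grid| = 30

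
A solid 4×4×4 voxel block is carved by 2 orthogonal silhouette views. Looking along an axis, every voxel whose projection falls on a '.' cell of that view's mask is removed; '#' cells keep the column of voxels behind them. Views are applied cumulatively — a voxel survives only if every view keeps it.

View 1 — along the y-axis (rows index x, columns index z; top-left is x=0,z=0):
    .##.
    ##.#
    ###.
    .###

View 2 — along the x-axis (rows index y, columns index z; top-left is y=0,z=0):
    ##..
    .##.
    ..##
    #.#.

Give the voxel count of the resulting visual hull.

start: 4×4×4 = 64 voxels
[1] y-view keeps 11 columns → grid now 44
[2] x-view keeps 8 columns → grid now 23

|visual hull| = 23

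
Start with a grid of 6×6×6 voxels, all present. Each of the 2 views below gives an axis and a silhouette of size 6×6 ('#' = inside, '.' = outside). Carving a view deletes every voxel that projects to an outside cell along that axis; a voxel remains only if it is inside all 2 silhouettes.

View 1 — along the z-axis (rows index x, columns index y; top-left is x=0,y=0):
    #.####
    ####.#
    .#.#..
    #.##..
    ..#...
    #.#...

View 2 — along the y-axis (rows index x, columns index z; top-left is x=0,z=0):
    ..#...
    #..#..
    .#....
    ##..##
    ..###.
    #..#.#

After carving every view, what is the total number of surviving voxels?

full grid |V| = 216
carve view 1 (along z, XY-mask fill 18/36): 108 voxels remain
carve view 2 (along y, XZ-mask fill 14/36): 38 voxels remain

|visual hull| = 38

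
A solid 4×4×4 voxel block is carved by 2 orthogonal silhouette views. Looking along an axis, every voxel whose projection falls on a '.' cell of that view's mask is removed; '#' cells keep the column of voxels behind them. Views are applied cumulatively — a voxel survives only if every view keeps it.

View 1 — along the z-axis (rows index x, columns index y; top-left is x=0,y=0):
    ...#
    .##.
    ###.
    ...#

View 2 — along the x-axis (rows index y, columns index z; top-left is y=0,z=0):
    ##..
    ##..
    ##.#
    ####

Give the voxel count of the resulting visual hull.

|visual hull| = 20

start: 4×4×4 = 64 voxels
  1. axis=2 (XY plane), |mask|=7  ⇒  voxels=28
  2. axis=0 (YZ plane), |mask|=11  ⇒  voxels=20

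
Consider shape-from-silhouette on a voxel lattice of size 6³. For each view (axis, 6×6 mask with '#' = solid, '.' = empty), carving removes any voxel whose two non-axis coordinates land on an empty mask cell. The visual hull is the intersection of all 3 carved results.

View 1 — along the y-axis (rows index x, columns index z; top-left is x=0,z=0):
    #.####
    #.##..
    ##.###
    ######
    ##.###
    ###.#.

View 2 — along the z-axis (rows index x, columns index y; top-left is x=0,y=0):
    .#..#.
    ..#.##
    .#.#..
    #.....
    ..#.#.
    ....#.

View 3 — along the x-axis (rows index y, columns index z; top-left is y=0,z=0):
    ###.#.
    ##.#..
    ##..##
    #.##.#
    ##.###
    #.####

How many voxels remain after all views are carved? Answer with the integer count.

remaining voxels: 34

start: 6×6×6 = 216 voxels
after view 1 [y-axis, 28 of 36 cells solid] → remaining = 168
after view 2 [z-axis, 11 of 36 cells solid] → remaining = 49
after view 3 [x-axis, 25 of 36 cells solid] → remaining = 34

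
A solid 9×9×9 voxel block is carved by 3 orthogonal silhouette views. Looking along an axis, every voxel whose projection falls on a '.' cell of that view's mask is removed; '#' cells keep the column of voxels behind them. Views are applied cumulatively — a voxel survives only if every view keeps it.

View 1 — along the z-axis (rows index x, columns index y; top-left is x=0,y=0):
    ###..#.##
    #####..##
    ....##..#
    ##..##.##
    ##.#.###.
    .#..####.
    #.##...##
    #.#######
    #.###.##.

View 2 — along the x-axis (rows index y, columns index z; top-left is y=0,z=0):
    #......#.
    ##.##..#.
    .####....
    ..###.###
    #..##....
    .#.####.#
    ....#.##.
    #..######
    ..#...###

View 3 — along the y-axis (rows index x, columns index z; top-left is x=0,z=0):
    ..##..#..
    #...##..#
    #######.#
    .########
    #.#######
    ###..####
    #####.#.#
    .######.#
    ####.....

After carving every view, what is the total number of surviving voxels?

voxel count = 154

before carving: 729 voxels (9×9×9)
[1] z-view keeps 52 columns → grid now 468
[2] x-view keeps 40 columns → grid now 235
[3] y-view keeps 56 columns → grid now 154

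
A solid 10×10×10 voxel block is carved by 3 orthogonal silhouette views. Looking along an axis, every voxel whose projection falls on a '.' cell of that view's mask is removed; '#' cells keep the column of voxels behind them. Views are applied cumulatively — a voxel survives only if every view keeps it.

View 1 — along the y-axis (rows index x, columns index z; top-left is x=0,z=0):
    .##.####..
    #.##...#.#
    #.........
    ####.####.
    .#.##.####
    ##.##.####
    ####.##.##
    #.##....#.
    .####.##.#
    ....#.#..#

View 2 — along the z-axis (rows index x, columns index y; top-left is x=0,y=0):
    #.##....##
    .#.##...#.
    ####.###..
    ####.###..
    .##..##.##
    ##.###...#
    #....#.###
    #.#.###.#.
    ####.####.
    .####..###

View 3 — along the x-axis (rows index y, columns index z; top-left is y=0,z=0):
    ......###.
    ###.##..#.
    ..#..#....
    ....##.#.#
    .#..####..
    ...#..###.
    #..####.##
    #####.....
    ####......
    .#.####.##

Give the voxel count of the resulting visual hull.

start: 10×10×10 = 1000 voxels
step 1: project along y, AND mask (57/100) → |grid| = 570
step 2: project along z, AND mask (61/100) → |grid| = 344
step 3: project along x, AND mask (47/100) → |grid| = 154

remaining voxels: 154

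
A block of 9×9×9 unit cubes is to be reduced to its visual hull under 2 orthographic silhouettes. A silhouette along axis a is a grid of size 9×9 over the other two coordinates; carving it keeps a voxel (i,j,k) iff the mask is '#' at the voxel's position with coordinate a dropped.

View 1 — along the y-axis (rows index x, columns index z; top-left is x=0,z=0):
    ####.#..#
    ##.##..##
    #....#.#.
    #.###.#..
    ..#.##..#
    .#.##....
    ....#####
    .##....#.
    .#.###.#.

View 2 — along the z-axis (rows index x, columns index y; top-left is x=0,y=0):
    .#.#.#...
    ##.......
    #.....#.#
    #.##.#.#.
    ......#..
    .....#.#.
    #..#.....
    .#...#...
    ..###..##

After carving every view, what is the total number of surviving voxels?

initial block: 9^3 = 729
carve view 1 (along y, XZ-mask fill 40/81): 360 voxels remain
carve view 2 (along z, XY-mask fill 25/81): 115 voxels remain

|visual hull| = 115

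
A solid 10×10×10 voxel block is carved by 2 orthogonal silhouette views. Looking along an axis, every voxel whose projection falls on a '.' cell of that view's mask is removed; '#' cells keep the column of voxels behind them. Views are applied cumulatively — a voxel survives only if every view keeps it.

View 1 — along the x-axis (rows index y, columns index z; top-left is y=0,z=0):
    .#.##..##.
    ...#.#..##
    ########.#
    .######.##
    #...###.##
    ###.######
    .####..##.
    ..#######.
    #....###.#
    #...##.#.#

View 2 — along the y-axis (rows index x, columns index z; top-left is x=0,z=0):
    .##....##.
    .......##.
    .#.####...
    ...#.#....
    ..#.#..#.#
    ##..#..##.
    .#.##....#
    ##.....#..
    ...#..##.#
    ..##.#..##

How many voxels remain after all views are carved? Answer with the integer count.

remaining voxels: 246

start: 10×10×10 = 1000 voxels
[1] x-view keeps 64 columns → grid now 640
[2] y-view keeps 38 columns → grid now 246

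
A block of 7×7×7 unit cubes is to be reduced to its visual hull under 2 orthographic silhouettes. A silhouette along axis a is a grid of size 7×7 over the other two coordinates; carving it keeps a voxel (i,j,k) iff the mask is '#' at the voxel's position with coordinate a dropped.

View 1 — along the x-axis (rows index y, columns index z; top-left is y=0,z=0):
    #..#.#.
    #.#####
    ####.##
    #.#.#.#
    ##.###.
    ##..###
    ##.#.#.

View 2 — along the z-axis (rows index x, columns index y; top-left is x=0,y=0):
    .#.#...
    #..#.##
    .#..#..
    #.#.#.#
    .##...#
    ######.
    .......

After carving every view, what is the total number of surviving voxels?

voxel count = 100

before carving: 343 voxels (7×7×7)
[1] x-view keeps 33 columns → grid now 231
[2] z-view keeps 21 columns → grid now 100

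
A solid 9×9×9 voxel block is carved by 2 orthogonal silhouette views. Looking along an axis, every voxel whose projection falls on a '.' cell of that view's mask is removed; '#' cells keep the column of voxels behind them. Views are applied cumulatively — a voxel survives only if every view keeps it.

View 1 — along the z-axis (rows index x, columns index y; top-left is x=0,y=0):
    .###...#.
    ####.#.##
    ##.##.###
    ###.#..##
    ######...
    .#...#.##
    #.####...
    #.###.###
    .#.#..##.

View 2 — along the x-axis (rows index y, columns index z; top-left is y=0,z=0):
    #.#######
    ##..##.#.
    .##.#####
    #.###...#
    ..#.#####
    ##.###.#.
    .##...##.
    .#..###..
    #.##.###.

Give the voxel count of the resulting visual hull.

initial block: 9^3 = 729
  1. axis=2 (XY plane), |mask|=50  ⇒  voxels=450
  2. axis=0 (YZ plane), |mask|=51  ⇒  voxels=284

voxel count = 284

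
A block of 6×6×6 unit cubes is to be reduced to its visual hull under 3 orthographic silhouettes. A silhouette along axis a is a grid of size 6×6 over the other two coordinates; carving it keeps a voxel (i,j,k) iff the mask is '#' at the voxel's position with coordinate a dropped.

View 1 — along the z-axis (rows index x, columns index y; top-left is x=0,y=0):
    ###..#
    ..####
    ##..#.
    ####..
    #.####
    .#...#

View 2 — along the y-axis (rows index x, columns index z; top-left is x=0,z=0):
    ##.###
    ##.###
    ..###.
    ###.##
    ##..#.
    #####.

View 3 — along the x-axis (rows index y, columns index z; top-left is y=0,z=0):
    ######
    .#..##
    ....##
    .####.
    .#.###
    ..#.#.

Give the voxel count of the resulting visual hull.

|visual hull| = 53

initial block: 6^3 = 216
after view 1 [z-axis, 22 of 36 cells solid] → remaining = 132
after view 2 [y-axis, 26 of 36 cells solid] → remaining = 94
after view 3 [x-axis, 21 of 36 cells solid] → remaining = 53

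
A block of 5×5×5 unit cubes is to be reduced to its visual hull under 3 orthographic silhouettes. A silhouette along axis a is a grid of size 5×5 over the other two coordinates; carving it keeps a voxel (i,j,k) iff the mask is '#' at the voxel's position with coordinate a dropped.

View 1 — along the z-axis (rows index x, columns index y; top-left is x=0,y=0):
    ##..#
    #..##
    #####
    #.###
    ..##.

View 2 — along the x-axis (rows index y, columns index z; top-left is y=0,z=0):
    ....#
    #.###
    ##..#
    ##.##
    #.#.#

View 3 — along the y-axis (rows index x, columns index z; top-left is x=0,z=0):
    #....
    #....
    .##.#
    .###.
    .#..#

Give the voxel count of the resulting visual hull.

start: 5×5×5 = 125 voxels
carve view 1 (along z, XY-mask fill 17/25): 85 voxels remain
carve view 2 (along x, YZ-mask fill 15/25): 49 voxels remain
carve view 3 (along y, XZ-mask fill 10/25): 21 voxels remain

21 voxels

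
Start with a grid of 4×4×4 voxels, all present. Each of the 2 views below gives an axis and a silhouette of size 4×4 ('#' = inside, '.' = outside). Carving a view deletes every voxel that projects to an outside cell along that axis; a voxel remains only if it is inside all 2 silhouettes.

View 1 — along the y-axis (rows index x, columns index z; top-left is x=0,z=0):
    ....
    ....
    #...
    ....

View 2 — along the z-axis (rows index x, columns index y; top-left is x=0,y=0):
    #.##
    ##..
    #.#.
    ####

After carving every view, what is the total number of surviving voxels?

2 voxels

before carving: 64 voxels (4×4×4)
  1. axis=1 (XZ plane), |mask|=1  ⇒  voxels=4
  2. axis=2 (XY plane), |mask|=11  ⇒  voxels=2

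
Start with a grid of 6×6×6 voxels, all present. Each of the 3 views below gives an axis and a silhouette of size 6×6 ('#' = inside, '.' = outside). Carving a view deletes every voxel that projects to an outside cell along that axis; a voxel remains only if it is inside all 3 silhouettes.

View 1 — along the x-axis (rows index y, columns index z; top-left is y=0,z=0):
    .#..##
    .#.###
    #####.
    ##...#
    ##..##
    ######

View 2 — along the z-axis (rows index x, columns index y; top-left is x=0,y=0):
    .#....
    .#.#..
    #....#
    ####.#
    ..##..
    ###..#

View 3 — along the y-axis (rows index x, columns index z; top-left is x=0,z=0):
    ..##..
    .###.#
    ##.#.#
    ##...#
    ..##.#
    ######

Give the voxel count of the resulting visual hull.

remaining voxels: 45

initial block: 6^3 = 216
step 1: project along x, AND mask (25/36) → |grid| = 150
step 2: project along z, AND mask (16/36) → |grid| = 67
step 3: project along y, AND mask (22/36) → |grid| = 45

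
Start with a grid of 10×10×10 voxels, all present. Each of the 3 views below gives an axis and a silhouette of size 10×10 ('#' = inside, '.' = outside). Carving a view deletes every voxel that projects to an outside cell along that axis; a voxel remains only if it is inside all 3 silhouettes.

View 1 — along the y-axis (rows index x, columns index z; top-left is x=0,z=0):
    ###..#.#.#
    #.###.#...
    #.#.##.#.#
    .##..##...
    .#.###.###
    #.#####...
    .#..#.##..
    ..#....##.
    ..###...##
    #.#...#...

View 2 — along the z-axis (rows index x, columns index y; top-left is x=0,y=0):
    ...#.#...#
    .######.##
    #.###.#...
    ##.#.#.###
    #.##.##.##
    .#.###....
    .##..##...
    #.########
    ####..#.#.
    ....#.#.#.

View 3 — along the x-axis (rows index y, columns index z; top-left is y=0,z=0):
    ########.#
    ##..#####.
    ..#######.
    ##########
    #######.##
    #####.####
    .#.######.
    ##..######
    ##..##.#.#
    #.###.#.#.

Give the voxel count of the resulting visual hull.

voxel count = 209

start: 10×10×10 = 1000 voxels
step 1: project along y, AND mask (49/100) → |grid| = 490
step 2: project along z, AND mask (56/100) → |grid| = 271
step 3: project along x, AND mask (78/100) → |grid| = 209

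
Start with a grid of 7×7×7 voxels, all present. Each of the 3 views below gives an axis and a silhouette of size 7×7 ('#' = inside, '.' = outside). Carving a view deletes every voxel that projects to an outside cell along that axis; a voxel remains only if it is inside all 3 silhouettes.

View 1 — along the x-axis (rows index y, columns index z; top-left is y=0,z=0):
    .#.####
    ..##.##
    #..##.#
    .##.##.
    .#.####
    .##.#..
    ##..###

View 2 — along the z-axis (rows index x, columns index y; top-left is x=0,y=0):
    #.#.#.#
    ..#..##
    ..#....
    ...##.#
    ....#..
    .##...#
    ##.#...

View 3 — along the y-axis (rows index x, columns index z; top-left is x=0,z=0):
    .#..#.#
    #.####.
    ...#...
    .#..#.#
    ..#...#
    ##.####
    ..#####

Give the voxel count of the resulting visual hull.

start: 7×7×7 = 343 voxels
after view 1 [x-axis, 30 of 49 cells solid] → remaining = 210
after view 2 [z-axis, 18 of 49 cells solid] → remaining = 80
after view 3 [y-axis, 25 of 49 cells solid] → remaining = 52

voxel count = 52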